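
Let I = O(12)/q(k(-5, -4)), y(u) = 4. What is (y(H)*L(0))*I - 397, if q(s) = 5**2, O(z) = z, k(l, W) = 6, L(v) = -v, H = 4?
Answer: -397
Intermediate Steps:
q(s) = 25
I = 12/25 ≈ 0.48000
(y(H)*L(0))*I - 397 = (4*(-1*0))*(12/25) - 397 = (4*0)*(12/25) - 397 = 0*(12/25) - 397 = 0 - 397 = -397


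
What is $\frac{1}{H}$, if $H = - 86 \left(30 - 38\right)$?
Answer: $\frac{1}{688} \approx 0.0014535$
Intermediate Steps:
$H = 688$ ($H = \left(-86\right) \left(-8\right) = 688$)
$\frac{1}{H} = \frac{1}{688}$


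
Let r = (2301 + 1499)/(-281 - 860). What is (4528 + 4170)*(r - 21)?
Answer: -241465178/1141 ≈ -2.1163e+5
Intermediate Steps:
r = -3800/1141 (r = 3800/(-1141) = 3800*(-1/1141) = -3800/1141 ≈ -3.3304)
(4528 + 4170)*(r - 21) = (4528 + 4170)*(-3800/1141 - 21) = 8698*(-27761/1141) = -241465178/1141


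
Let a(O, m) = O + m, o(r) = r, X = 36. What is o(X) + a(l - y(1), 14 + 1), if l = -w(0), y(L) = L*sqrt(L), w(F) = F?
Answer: 50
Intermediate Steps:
y(L) = L**(3/2)
l = 0 (l = -1*0 = 0)
o(X) + a(l - y(1), 14 + 1) = 36 + ((0 - 1**(3/2)) + (14 + 1)) = 36 + ((0 - 1*1) + 15) = 36 + ((0 - 1) + 15) = 36 + (-1 + 15) = 36 + 14 = 50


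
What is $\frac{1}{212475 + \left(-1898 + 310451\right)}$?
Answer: $\frac{1}{521028} \approx 1.9193 \cdot 10^{-6}$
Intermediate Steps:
$\frac{1}{212475 + \left(-1898 + 310451\right)} = \frac{1}{212475 + 308553} = \frac{1}{521028}$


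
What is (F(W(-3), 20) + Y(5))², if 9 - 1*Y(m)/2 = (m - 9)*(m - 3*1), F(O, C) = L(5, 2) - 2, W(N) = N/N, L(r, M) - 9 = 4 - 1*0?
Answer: 2025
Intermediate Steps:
L(r, M) = 13 (L(r, M) = 9 + (4 - 1*0) = 9 + (4 + 0) = 9 + 4 = 13)
W(N) = 1
F(O, C) = 11 (F(O, C) = 13 - 2 = 11)
Y(m) = 18 - 2*(-9 + m)*(-3 + m) (Y(m) = 18 - 2*(m - 9)*(m - 3*1) = 18 - 2*(-9 + m)*(m - 3) = 18 - 2*(-9 + m)*(-3 + m))
(F(W(-3), 20) + Y(5))² = (11 + (-36 - 2*5² + 24*5))² = (11 + (-36 - 2*25 + 120))² = (11 + (-36 - 50 + 120))² = (11 + 34)² = 45² = 2025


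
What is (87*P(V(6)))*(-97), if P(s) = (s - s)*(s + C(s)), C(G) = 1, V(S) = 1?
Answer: 0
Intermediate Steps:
P(s) = 0 (P(s) = (s - s)*(s + 1) = 0*(1 + s) = 0)
(87*P(V(6)))*(-97) = (87*0)*(-97) = 0*(-97) = 0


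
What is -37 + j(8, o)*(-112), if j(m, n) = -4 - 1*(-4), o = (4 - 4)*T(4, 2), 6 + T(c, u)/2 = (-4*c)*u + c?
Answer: -37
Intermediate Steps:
T(c, u) = -12 + 2*c - 8*c*u (T(c, u) = -12 + 2*((-4*c)*u + c) = -12 + 2*(-4*c*u + c) = -12 + 2*(c - 4*c*u) = -12 + (2*c - 8*c*u) = -12 + 2*c - 8*c*u)
o = 0 (o = (4 - 4)*(-12 + 2*4 - 8*4*2) = 0*(-12 + 8 - 64) = 0*(-68) = 0)
j(m, n) = 0 (j(m, n) = -4 + 4 = 0)
-37 + j(8, o)*(-112) = -37 + 0*(-112) = -37 + 0 = -37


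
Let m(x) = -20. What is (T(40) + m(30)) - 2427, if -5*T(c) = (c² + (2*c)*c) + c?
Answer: -3415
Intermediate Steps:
T(c) = -3*c²/5 - c/5 (T(c) = -((c² + (2*c)*c) + c)/5 = -((c² + 2*c²) + c)/5 = -(3*c² + c)/5 = -(c + 3*c²)/5 = -3*c²/5 - c/5)
(T(40) + m(30)) - 2427 = (-⅕*40*(1 + 3*40) - 20) - 2427 = (-⅕*40*(1 + 120) - 20) - 2427 = (-⅕*40*121 - 20) - 2427 = (-968 - 20) - 2427 = -988 - 2427 = -3415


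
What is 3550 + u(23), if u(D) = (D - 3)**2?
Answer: 3950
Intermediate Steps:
u(D) = (-3 + D)**2
3550 + u(23) = 3550 + (-3 + 23)**2 = 3550 + 20**2 = 3550 + 400 = 3950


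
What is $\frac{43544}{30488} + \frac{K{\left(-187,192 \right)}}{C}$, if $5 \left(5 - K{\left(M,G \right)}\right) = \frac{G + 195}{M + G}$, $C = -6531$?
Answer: $\frac{889704307}{622241025} \approx 1.4298$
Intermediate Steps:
$K{\left(M,G \right)} = 5 - \frac{195 + G}{5 \left(G + M\right)}$ ($K{\left(M,G \right)} = 5 - \frac{\left(G + 195\right) \frac{1}{M + G}}{5} = 5 - \frac{\left(195 + G\right) \frac{1}{G + M}}{5} = 5 - \frac{\frac{1}{G + M} \left(195 + G\right)}{5} = 5 - \frac{195 + G}{5 \left(G + M\right)}$)
$\frac{43544}{30488} + \frac{K{\left(-187,192 \right)}}{C} = \frac{43544}{30488} + \frac{\frac{1}{192 - 187} \left(-39 + 5 \left(-187\right) + \frac{24}{5} \cdot 192\right)}{-6531} = 43544 \cdot \frac{1}{30488} + \frac{-39 - 935 + \frac{4608}{5}}{5} \left(- \frac{1}{6531}\right) = \frac{5443}{3811} + \frac{1}{5} \left(- \frac{262}{5}\right) \left(- \frac{1}{6531}\right) = \frac{5443}{3811} - - \frac{262}{163275} = \frac{5443}{3811} + \frac{262}{163275} = \frac{889704307}{622241025}$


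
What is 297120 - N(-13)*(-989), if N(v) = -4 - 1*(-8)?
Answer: 301076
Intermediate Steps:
N(v) = 4 (N(v) = -4 + 8 = 4)
297120 - N(-13)*(-989) = 297120 - 4*(-989) = 297120 - 1*(-3956) = 297120 + 3956 = 301076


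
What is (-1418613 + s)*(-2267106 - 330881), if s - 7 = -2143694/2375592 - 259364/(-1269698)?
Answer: 89649853478202348555035/24324874284 ≈ 3.6855e+12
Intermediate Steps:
s = 153292660787/24324874284 (s = 7 + (-2143694/2375592 - 259364/(-1269698)) = 7 + (-2143694*1/2375592 - 259364*(-1/1269698)) = 7 + (-1071847/1187796 + 129682/634849) = 7 - 16981459201/24324874284 = 153292660787/24324874284 ≈ 6.3019)
(-1418613 + s)*(-2267106 - 330881) = (-1418613 + 153292660787/24324874284)*(-2267106 - 330881) = -34507429589987305/24324874284*(-2597987) = 89649853478202348555035/24324874284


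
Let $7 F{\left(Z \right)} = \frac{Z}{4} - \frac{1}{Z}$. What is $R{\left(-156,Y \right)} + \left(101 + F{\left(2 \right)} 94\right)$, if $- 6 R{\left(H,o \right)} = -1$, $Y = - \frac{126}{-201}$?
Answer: $\frac{607}{6} \approx 101.17$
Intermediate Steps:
$Y = \frac{42}{67}$ ($Y = \left(-126\right) \left(- \frac{1}{201}\right) = \frac{42}{67} \approx 0.62687$)
$R{\left(H,o \right)} = \frac{1}{6}$ ($R{\left(H,o \right)} = \left(- \frac{1}{6}\right) \left(-1\right) = \frac{1}{6}$)
$F{\left(Z \right)} = - \frac{1}{7 Z} + \frac{Z}{28}$ ($F{\left(Z \right)} = \frac{\frac{Z}{4} - \frac{1}{Z}}{7} = \frac{- \frac{1}{Z} + \frac{Z}{4}}{7} = - \frac{1}{7 Z} + \frac{Z}{28}$)
$R{\left(-156,Y \right)} + \left(101 + F{\left(2 \right)} 94\right) = \frac{1}{6} + \left(101 + \frac{-4 + 2^{2}}{28 \cdot 2} \cdot 94\right) = \frac{1}{6} + \left(101 + \frac{1}{28} \cdot \frac{1}{2} \left(-4 + 4\right) 94\right) = \frac{1}{6} + \left(101 + \frac{1}{28} \cdot \frac{1}{2} \cdot 0 \cdot 94\right) = \frac{1}{6} + \left(101 + 0 \cdot 94\right) = \frac{1}{6} + \left(101 + 0\right) = \frac{1}{6} + 101 = \frac{607}{6}$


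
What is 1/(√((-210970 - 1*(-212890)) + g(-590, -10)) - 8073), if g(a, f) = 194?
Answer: -8073/65171215 - √2114/65171215 ≈ -0.00012458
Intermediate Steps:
1/(√((-210970 - 1*(-212890)) + g(-590, -10)) - 8073) = 1/(√((-210970 - 1*(-212890)) + 194) - 8073) = 1/(√((-210970 + 212890) + 194) - 8073) = 1/(√(1920 + 194) - 8073) = 1/(√2114 - 8073) = 1/(-8073 + √2114)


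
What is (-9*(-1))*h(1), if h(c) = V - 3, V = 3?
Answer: 0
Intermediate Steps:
h(c) = 0 (h(c) = 3 - 3 = 0)
(-9*(-1))*h(1) = -9*(-1)*0 = 9*0 = 0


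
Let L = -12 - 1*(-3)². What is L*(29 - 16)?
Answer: -273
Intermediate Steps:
L = -21 (L = -12 - 1*9 = -12 - 9 = -21)
L*(29 - 16) = -21*(29 - 16) = -21*13 = -273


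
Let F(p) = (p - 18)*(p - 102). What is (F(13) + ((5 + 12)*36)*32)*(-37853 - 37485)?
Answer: -1508944802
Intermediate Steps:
F(p) = (-102 + p)*(-18 + p) (F(p) = (-18 + p)*(-102 + p) = (-102 + p)*(-18 + p))
(F(13) + ((5 + 12)*36)*32)*(-37853 - 37485) = ((1836 + 13**2 - 120*13) + ((5 + 12)*36)*32)*(-37853 - 37485) = ((1836 + 169 - 1560) + (17*36)*32)*(-75338) = (445 + 612*32)*(-75338) = (445 + 19584)*(-75338) = 20029*(-75338) = -1508944802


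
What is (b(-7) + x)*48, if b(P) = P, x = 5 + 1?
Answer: -48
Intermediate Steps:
x = 6
(b(-7) + x)*48 = (-7 + 6)*48 = -1*48 = -48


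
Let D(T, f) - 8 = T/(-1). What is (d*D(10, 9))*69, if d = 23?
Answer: -3174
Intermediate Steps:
D(T, f) = 8 - T (D(T, f) = 8 + T/(-1) = 8 + T*(-1) = 8 - T)
(d*D(10, 9))*69 = (23*(8 - 1*10))*69 = (23*(8 - 10))*69 = (23*(-2))*69 = -46*69 = -3174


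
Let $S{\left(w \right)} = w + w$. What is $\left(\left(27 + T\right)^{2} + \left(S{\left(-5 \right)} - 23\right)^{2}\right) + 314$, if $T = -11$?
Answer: $1659$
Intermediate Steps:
$S{\left(w \right)} = 2 w$
$\left(\left(27 + T\right)^{2} + \left(S{\left(-5 \right)} - 23\right)^{2}\right) + 314 = \left(\left(27 - 11\right)^{2} + \left(2 \left(-5\right) - 23\right)^{2}\right) + 314 = \left(16^{2} + \left(-10 - 23\right)^{2}\right) + 314 = \left(256 + \left(-33\right)^{2}\right) + 314 = \left(256 + 1089\right) + 314 = 1345 + 314 = 1659$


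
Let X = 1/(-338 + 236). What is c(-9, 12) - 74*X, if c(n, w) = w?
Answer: 649/51 ≈ 12.725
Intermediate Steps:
X = -1/102 (X = 1/(-102) = -1/102 ≈ -0.0098039)
c(-9, 12) - 74*X = 12 - 74*(-1/102) = 12 + 37/51 = 649/51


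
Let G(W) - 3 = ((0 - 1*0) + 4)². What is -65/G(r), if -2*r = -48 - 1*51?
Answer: -65/19 ≈ -3.4211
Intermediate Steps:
r = 99/2 (r = -(-48 - 1*51)/2 = -(-48 - 51)/2 = -½*(-99) = 99/2 ≈ 49.500)
G(W) = 19 (G(W) = 3 + ((0 - 1*0) + 4)² = 3 + ((0 + 0) + 4)² = 3 + (0 + 4)² = 3 + 4² = 3 + 16 = 19)
-65/G(r) = -65/19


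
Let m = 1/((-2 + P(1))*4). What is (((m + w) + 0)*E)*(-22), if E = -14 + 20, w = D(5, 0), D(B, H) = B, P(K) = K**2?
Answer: -627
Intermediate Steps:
w = 5
m = -1/4 (m = 1/((-2 + 1**2)*4) = 1/((-2 + 1)*4) = 1/(-1*4) = 1/(-4) = -1/4 ≈ -0.25000)
E = 6
(((m + w) + 0)*E)*(-22) = (((-1/4 + 5) + 0)*6)*(-22) = ((19/4 + 0)*6)*(-22) = ((19/4)*6)*(-22) = (57/2)*(-22) = -627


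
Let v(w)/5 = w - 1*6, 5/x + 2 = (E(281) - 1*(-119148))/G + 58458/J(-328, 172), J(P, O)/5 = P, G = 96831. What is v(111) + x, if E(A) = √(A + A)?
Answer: 4387877362620166340625/8360048112259410041 - 325545822000*√562/8360048112259410041 ≈ 524.86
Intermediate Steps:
J(P, O) = 5*P
E(A) = √2*√A (E(A) = √(2*A) = √2*√A)
x = 5/(-963791593/26467140 + √562/96831) (x = 5/(-2 + ((√2*√281 - 1*(-119148))/96831 + 58458/((5*(-328))))) = 5/(-2 + ((√562 + 119148)*(1/96831) + 58458/(-1640))) = 5/(-2 + ((119148 + √562)*(1/96831) + 58458*(-1/1640))) = 5/(-2 + ((39716/32277 + √562/96831) - 29229/820)) = 5/(-2 + (-910857313/26467140 + √562/96831)) = 5/(-963791593/26467140 + √562/96831) ≈ -0.13731)
v(w) = -30 + 5*w (v(w) = 5*(w - 1*6) = 5*(w - 6) = 5*(-6 + w) = -30 + 5*w)
v(111) + x = (-30 + 5*111) + (-1147896316023930900/8360048112259410041 - 325545822000*√562/8360048112259410041) = (-30 + 555) + (-1147896316023930900/8360048112259410041 - 325545822000*√562/8360048112259410041) = 525 + (-1147896316023930900/8360048112259410041 - 325545822000*√562/8360048112259410041) = 4387877362620166340625/8360048112259410041 - 325545822000*√562/8360048112259410041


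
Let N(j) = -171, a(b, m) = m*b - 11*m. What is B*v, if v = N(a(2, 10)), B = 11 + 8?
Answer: -3249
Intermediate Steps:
B = 19
a(b, m) = -11*m + b*m (a(b, m) = b*m - 11*m = -11*m + b*m)
v = -171
B*v = 19*(-171) = -3249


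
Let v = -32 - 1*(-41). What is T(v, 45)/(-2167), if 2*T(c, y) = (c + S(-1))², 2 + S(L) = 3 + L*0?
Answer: -50/2167 ≈ -0.023073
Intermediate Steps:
S(L) = 1 (S(L) = -2 + (3 + L*0) = -2 + (3 + 0) = -2 + 3 = 1)
v = 9 (v = -32 + 41 = 9)
T(c, y) = (1 + c)²/2 (T(c, y) = (c + 1)²/2 = (1 + c)²/2)
T(v, 45)/(-2167) = ((1 + 9)²/2)/(-2167) = ((½)*10²)*(-1/2167) = ((½)*100)*(-1/2167) = 50*(-1/2167) = -50/2167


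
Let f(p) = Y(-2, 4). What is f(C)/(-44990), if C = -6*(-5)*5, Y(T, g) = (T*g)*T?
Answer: -8/22495 ≈ -0.00035563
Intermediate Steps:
Y(T, g) = g*T²
C = 150 (C = 30*5 = 150)
f(p) = 16 (f(p) = 4*(-2)² = 4*4 = 16)
f(C)/(-44990) = 16/(-44990) = 16*(-1/44990) = -8/22495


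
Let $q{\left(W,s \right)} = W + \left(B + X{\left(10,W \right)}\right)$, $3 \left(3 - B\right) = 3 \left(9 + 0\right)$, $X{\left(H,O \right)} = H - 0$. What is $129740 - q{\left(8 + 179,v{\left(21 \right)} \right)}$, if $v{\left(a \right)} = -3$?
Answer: $129549$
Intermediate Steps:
$X{\left(H,O \right)} = H$ ($X{\left(H,O \right)} = H + 0 = H$)
$B = -6$ ($B = 3 - \frac{3 \left(9 + 0\right)}{3} = 3 - \frac{3 \cdot 9}{3} = 3 - 9 = -6$)
$q{\left(W,s \right)} = 4 + W$ ($q{\left(W,s \right)} = W + \left(-6 + 10\right) = W + 4 = 4 + W$)
$129740 - q{\left(8 + 179,v{\left(21 \right)} \right)} = 129740 - \left(4 + \left(8 + 179\right)\right) = 129740 - \left(4 + 187\right) = 129740 - 191 = 129549$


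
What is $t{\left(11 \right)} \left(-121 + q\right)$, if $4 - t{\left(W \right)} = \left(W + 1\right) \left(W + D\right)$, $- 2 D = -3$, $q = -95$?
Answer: $31536$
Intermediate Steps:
$D = \frac{3}{2}$ ($D = \left(- \frac{1}{2}\right) \left(-3\right) = \frac{3}{2} \approx 1.5$)
$t{\left(W \right)} = 4 - \left(1 + W\right) \left(\frac{3}{2} + W\right)$ ($t{\left(W \right)} = 4 - \left(W + 1\right) \left(W + \frac{3}{2}\right) = 4 - \left(1 + W\right) \left(\frac{3}{2} + W\right)$)
$t{\left(11 \right)} \left(-121 + q\right) = \left(\frac{5}{2} - 11^{2} - \frac{55}{2}\right) \left(-121 - 95\right) = \left(\frac{5}{2} - 121 - \frac{55}{2}\right) \left(-216\right) = \left(-146\right) \left(-216\right) = 31536$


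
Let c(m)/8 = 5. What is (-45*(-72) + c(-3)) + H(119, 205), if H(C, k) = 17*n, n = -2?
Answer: 3246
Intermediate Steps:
c(m) = 40 (c(m) = 8*5 = 40)
H(C, k) = -34 (H(C, k) = 17*(-2) = -34)
(-45*(-72) + c(-3)) + H(119, 205) = (-45*(-72) + 40) - 34 = (3240 + 40) - 34 = 3280 - 34 = 3246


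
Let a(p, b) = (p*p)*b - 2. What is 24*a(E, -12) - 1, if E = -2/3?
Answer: -177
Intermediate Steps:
E = -⅔ (E = (⅓)*(-2) = -⅔ ≈ -0.66667)
a(p, b) = -2 + b*p² (a(p, b) = p²*b - 2 = b*p² - 2 = -2 + b*p²)
24*a(E, -12) - 1 = 24*(-2 - 12*(-⅔)²) - 1 = 24*(-2 - 12*4/9) - 1 = 24*(-2 - 16/3) - 1 = 24*(-22/3) - 1 = -176 - 1 = -177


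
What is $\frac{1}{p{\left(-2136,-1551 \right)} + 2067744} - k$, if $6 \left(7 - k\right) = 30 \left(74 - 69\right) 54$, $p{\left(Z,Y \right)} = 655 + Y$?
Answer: $\frac{2775776865}{2066848} \approx 1343.0$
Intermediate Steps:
$k = -1343$ ($k = 7 - \frac{30 \left(74 - 69\right) 54}{6} = 7 - \frac{30 \cdot 5 \cdot 54}{6} = 7 - \frac{150 \cdot 54}{6} = 7 - 1350 = -1343$)
$\frac{1}{p{\left(-2136,-1551 \right)} + 2067744} - k = \frac{1}{\left(655 - 1551\right) + 2067744} - -1343 = \frac{1}{-896 + 2067744} + 1343 = \frac{1}{2066848} + 1343 = \frac{2775776865}{2066848}$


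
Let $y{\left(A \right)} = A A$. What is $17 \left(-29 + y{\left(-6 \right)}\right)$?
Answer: $119$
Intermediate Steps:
$y{\left(A \right)} = A^{2}$
$17 \left(-29 + y{\left(-6 \right)}\right) = 17 \left(-29 + \left(-6\right)^{2}\right) = 17 \left(-29 + 36\right) = 17 \cdot 7 = 119$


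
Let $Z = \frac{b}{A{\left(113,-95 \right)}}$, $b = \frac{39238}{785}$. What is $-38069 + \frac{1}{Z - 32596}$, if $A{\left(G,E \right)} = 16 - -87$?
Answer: $- \frac{100331243290453}{2635510342} \approx -38069.0$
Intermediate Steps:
$A{\left(G,E \right)} = 103$ ($A{\left(G,E \right)} = 16 + 87 = 103$)
$b = \frac{39238}{785}$ ($b = 39238 \cdot \frac{1}{785} = \frac{39238}{785} \approx 49.985$)
$Z = \frac{39238}{80855}$ ($Z = \frac{39238}{785 \cdot 103} = \frac{39238}{785} \cdot \frac{1}{103} = \frac{39238}{80855} \approx 0.48529$)
$-38069 + \frac{1}{Z - 32596} = -38069 + \frac{1}{\frac{39238}{80855} - 32596} = -38069 + \frac{1}{- \frac{2635510342}{80855}} = -38069 - \frac{80855}{2635510342} = - \frac{100331243290453}{2635510342}$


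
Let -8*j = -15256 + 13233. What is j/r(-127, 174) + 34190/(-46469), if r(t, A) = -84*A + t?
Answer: -4126512147/5480739736 ≈ -0.75291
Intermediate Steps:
r(t, A) = t - 84*A
j = 2023/8 (j = -(-15256 + 13233)/8 = -⅛*(-2023) = 2023/8 ≈ 252.88)
j/r(-127, 174) + 34190/(-46469) = 2023/(8*(-127 - 84*174)) + 34190/(-46469) = 2023/(8*(-127 - 14616)) + 34190*(-1/46469) = (2023/8)/(-14743) - 34190/46469 = (2023/8)*(-1/14743) - 34190/46469 = -2023/117944 - 34190/46469 = -4126512147/5480739736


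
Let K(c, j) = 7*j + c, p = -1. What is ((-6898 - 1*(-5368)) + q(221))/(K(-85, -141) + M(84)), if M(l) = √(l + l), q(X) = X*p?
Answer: 234634/143627 + 1751*√42/574508 ≈ 1.6534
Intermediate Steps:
q(X) = -X (q(X) = X*(-1) = -X)
M(l) = √2*√l (M(l) = √(2*l) = √2*√l)
K(c, j) = c + 7*j
((-6898 - 1*(-5368)) + q(221))/(K(-85, -141) + M(84)) = ((-6898 - 1*(-5368)) - 1*221)/((-85 + 7*(-141)) + √2*√84) = ((-6898 + 5368) - 221)/((-85 - 987) + √2*(2*√21)) = (-1530 - 221)/(-1072 + 2*√42) = -1751/(-1072 + 2*√42)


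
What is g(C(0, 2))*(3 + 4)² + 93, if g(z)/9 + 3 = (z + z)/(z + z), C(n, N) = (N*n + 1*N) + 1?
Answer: -789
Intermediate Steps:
C(n, N) = 1 + N + N*n (C(n, N) = (N*n + N) + 1 = (N + N*n) + 1 = 1 + N + N*n)
g(z) = -18 (g(z) = -27 + 9*((z + z)/(z + z)) = -27 + 9*((2*z)/((2*z))) = -27 + 9*((2*z)*(1/(2*z))) = -27 + 9*1 = -27 + 9 = -18)
g(C(0, 2))*(3 + 4)² + 93 = -18*(3 + 4)² + 93 = -18*7² + 93 = -18*49 + 93 = -882 + 93 = -789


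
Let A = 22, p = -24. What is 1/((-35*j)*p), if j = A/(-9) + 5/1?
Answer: 3/6440 ≈ 0.00046584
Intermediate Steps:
j = 23/9 (j = 22/(-9) + 5/1 = 22*(-1/9) + 5*1 = -22/9 + 5 = 23/9 ≈ 2.5556)
1/((-35*j)*p) = 1/(-35*23/9*(-24)) = 1/(-805/9*(-24)) = 1/(6440/3) = 3/6440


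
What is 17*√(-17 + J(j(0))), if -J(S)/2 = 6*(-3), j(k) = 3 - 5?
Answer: 17*√19 ≈ 74.101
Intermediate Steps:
j(k) = -2
J(S) = 36 (J(S) = -12*(-3) = -2*(-18) = 36)
17*√(-17 + J(j(0))) = 17*√(-17 + 36) = 17*√19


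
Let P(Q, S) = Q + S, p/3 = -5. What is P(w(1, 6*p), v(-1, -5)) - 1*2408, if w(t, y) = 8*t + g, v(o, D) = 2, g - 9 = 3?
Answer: -2386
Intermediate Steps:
g = 12 (g = 9 + 3 = 12)
p = -15 (p = 3*(-5) = -15)
w(t, y) = 12 + 8*t (w(t, y) = 8*t + 12 = 12 + 8*t)
P(w(1, 6*p), v(-1, -5)) - 1*2408 = ((12 + 8*1) + 2) - 1*2408 = ((12 + 8) + 2) - 2408 = (20 + 2) - 2408 = 22 - 2408 = -2386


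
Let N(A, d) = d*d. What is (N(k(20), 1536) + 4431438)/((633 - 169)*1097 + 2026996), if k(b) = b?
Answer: 3395367/1268002 ≈ 2.6777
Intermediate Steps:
N(A, d) = d**2
(N(k(20), 1536) + 4431438)/((633 - 169)*1097 + 2026996) = (1536**2 + 4431438)/((633 - 169)*1097 + 2026996) = (2359296 + 4431438)/(464*1097 + 2026996) = 6790734/(509008 + 2026996) = 6790734/2536004 = 6790734*(1/2536004) = 3395367/1268002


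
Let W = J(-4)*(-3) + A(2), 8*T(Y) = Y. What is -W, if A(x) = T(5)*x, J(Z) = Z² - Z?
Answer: 235/4 ≈ 58.750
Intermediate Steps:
T(Y) = Y/8
A(x) = 5*x/8 (A(x) = ((⅛)*5)*x = 5*x/8)
W = -235/4 (W = -4*(-1 - 4)*(-3) + (5/8)*2 = -4*(-5)*(-3) + 5/4 = 20*(-3) + 5/4 = -60 + 5/4 = -235/4 ≈ -58.750)
-W = -1*(-235/4) = 235/4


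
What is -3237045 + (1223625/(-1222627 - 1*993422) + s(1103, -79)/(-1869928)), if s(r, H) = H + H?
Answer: -2235639654358288083/690642012412 ≈ -3.2370e+6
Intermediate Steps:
s(r, H) = 2*H
-3237045 + (1223625/(-1222627 - 1*993422) + s(1103, -79)/(-1869928)) = -3237045 + (1223625/(-1222627 - 1*993422) + (2*(-79))/(-1869928)) = -3237045 + (1223625/(-1222627 - 993422) - 158*(-1/1869928)) = -3237045 + (1223625/(-2216049) + 79/934964) = -3237045 + (1223625*(-1/2216049) + 79/934964) = -3237045 + (-407875/738683 + 79/934964) = -3237045 - 381290085543/690642012412 = -2235639654358288083/690642012412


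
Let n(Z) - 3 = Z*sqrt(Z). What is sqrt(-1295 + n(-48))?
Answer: 2*sqrt(-323 - 48*I*sqrt(3)) ≈ 4.5887 - 36.236*I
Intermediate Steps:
n(Z) = 3 + Z**(3/2) (n(Z) = 3 + Z*sqrt(Z) = 3 + Z**(3/2))
sqrt(-1295 + n(-48)) = sqrt(-1295 + (3 + (-48)**(3/2))) = sqrt(-1295 + (3 - 192*I*sqrt(3))) = sqrt(-1292 - 192*I*sqrt(3))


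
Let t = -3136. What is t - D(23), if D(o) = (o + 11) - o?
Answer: -3147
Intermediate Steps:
D(o) = 11 (D(o) = (11 + o) - o = 11)
t - D(23) = -3136 - 1*11 = -3136 - 11 = -3147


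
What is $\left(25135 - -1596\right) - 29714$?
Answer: $-2983$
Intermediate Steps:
$\left(25135 - -1596\right) - 29714 = \left(25135 + 1596\right) - 29714 = 26731 - 29714 = -2983$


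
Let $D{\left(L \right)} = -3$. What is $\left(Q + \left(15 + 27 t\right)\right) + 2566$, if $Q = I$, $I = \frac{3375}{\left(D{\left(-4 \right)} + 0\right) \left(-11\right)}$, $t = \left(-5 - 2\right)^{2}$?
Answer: $\frac{44069}{11} \approx 4006.3$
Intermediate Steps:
$t = 49$ ($t = \left(-7\right)^{2} = 49$)
$I = \frac{1125}{11}$ ($I = \frac{3375}{\left(-3 + 0\right) \left(-11\right)} = \frac{3375}{\left(-3\right) \left(-11\right)} = \frac{3375}{33} = 3375 \cdot \frac{1}{33} = \frac{1125}{11} \approx 102.27$)
$Q = \frac{1125}{11} \approx 102.27$
$\left(Q + \left(15 + 27 t\right)\right) + 2566 = \left(\frac{1125}{11} + \left(15 + 27 \cdot 49\right)\right) + 2566 = \left(\frac{1125}{11} + \left(15 + 1323\right)\right) + 2566 = \left(\frac{1125}{11} + 1338\right) + 2566 = \frac{15843}{11} + 2566 = \frac{44069}{11}$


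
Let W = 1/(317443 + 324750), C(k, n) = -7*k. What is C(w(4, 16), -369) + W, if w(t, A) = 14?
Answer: -62934913/642193 ≈ -98.000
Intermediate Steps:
W = 1/642193 ≈ 1.5572e-6
C(w(4, 16), -369) + W = -7*14 + 1/642193 = -98 + 1/642193 = -62934913/642193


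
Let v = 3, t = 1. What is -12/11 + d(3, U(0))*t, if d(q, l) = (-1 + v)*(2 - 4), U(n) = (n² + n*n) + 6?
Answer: -56/11 ≈ -5.0909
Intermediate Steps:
U(n) = 6 + 2*n² (U(n) = (n² + n²) + 6 = 2*n² + 6 = 6 + 2*n²)
d(q, l) = -4 (d(q, l) = (-1 + 3)*(2 - 4) = 2*(-2) = -4)
-12/11 + d(3, U(0))*t = -12/11 - 4*1 = -12*1/11 - 4 = -12/11 - 4 = -56/11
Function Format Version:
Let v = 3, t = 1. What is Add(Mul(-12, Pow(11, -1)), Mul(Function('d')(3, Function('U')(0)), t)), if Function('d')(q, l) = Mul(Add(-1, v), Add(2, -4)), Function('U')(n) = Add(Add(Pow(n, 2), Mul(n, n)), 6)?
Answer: Rational(-56, 11) ≈ -5.0909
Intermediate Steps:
Function('U')(n) = Add(6, Mul(2, Pow(n, 2))) (Function('U')(n) = Add(Add(Pow(n, 2), Pow(n, 2)), 6) = Add(Mul(2, Pow(n, 2)), 6) = Add(6, Mul(2, Pow(n, 2))))
Function('d')(q, l) = -4 (Function('d')(q, l) = Mul(Add(-1, 3), Add(2, -4)) = Mul(2, -2) = -4)
Add(Mul(-12, Pow(11, -1)), Mul(Function('d')(3, Function('U')(0)), t)) = Add(Mul(-12, Pow(11, -1)), Mul(-4, 1)) = Add(Mul(-12, Rational(1, 11)), -4) = Add(Rational(-12, 11), -4) = Rational(-56, 11)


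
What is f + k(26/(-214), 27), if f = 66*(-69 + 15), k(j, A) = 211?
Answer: -3353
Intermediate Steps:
f = -3564 (f = 66*(-54) = -3564)
f + k(26/(-214), 27) = -3564 + 211 = -3353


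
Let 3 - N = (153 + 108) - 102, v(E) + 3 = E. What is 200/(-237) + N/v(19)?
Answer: -10043/948 ≈ -10.594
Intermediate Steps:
v(E) = -3 + E
N = -156 (N = 3 - ((153 + 108) - 102) = 3 - (261 - 102) = 3 - 1*159 = 3 - 159 = -156)
200/(-237) + N/v(19) = 200/(-237) - 156/(-3 + 19) = 200*(-1/237) - 156/16 = -200/237 - 156*1/16 = -200/237 - 39/4 = -10043/948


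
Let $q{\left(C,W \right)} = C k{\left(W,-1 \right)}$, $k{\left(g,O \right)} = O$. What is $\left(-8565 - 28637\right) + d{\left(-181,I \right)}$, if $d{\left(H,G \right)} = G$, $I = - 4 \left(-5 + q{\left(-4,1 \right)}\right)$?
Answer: $-37198$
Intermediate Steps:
$q{\left(C,W \right)} = - C$ ($q{\left(C,W \right)} = C \left(-1\right) = - C$)
$I = 4$ ($I = - 4 \left(-5 - -4\right) = - 4 \left(-5 + 4\right) = \left(-4\right) \left(-1\right) = 4$)
$\left(-8565 - 28637\right) + d{\left(-181,I \right)} = \left(-8565 - 28637\right) + 4 = -37202 + 4 = -37198$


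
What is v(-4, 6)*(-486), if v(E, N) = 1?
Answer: -486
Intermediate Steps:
v(-4, 6)*(-486) = 1*(-486) = -486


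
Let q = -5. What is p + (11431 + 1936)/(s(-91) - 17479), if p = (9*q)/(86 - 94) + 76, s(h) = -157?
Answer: 2852343/35272 ≈ 80.867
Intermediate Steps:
p = 653/8 (p = (9*(-5))/(86 - 94) + 76 = -45/(-8) + 76 = -⅛*(-45) + 76 = 45/8 + 76 = 653/8 ≈ 81.625)
p + (11431 + 1936)/(s(-91) - 17479) = 653/8 + (11431 + 1936)/(-157 - 17479) = 653/8 + 13367/(-17636) = 653/8 + 13367*(-1/17636) = 653/8 - 13367/17636 = 2852343/35272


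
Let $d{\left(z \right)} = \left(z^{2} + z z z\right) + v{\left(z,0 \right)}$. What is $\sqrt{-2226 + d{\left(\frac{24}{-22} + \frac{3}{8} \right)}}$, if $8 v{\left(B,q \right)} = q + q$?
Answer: $\frac{i \sqrt{33370863834}}{3872} \approx 47.179 i$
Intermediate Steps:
$v{\left(B,q \right)} = \frac{q}{4}$ ($v{\left(B,q \right)} = \frac{q + q}{8} = \frac{2 q}{8} = \frac{q}{4}$)
$d{\left(z \right)} = z^{2} + z^{3}$ ($d{\left(z \right)} = \left(z^{2} + z z z\right) + \frac{1}{4} \cdot 0 = \left(z^{2} + z^{2} z\right) + 0 = \left(z^{2} + z^{3}\right) + 0 = z^{2} + z^{3}$)
$\sqrt{-2226 + d{\left(\frac{24}{-22} + \frac{3}{8} \right)}} = \sqrt{-2226 + \left(\frac{24}{-22} + \frac{3}{8}\right)^{2} \left(1 + \left(\frac{24}{-22} + \frac{3}{8}\right)\right)} = \sqrt{-2226 + \left(24 \left(- \frac{1}{22}\right) + 3 \cdot \frac{1}{8}\right)^{2} \left(1 + \left(24 \left(- \frac{1}{22}\right) + 3 \cdot \frac{1}{8}\right)\right)} = \sqrt{-2226 + \left(- \frac{12}{11} + \frac{3}{8}\right)^{2} \left(1 + \left(- \frac{12}{11} + \frac{3}{8}\right)\right)} = \sqrt{-2226 + \left(- \frac{63}{88}\right)^{2} \left(1 - \frac{63}{88}\right)} = \sqrt{-2226 + \frac{3969}{7744} \cdot \frac{25}{88}} = \sqrt{-2226 + \frac{99225}{681472}} = \sqrt{- \frac{1516857447}{681472}} = \frac{i \sqrt{33370863834}}{3872}$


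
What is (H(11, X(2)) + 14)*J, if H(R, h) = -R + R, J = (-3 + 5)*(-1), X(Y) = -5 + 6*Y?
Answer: -28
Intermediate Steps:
J = -2 (J = 2*(-1) = -2)
H(R, h) = 0
(H(11, X(2)) + 14)*J = (0 + 14)*(-2) = 14*(-2) = -28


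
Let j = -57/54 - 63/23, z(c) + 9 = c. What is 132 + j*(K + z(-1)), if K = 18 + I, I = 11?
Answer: 24799/414 ≈ 59.901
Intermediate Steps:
z(c) = -9 + c
K = 29 (K = 18 + 11 = 29)
j = -1571/414 (j = -57*1/54 - 63*1/23 = -19/18 - 63/23 = -1571/414 ≈ -3.7947)
132 + j*(K + z(-1)) = 132 - 1571*(29 + (-9 - 1))/414 = 132 - 1571*(29 - 10)/414 = 132 - 1571/414*19 = 132 - 29849/414 = 24799/414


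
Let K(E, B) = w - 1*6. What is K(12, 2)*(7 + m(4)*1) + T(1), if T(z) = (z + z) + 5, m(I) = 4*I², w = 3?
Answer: -206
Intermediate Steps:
T(z) = 5 + 2*z (T(z) = 2*z + 5 = 5 + 2*z)
K(E, B) = -3 (K(E, B) = 3 - 1*6 = 3 - 6 = -3)
K(12, 2)*(7 + m(4)*1) + T(1) = -3*(7 + (4*4²)*1) + (5 + 2*1) = -3*(7 + (4*16)*1) + (5 + 2) = -3*(7 + 64*1) + 7 = -3*(7 + 64) + 7 = -3*71 + 7 = -213 + 7 = -206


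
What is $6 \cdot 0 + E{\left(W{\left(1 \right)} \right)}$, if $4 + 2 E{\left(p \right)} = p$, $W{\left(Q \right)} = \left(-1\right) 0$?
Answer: $-2$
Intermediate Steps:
$W{\left(Q \right)} = 0$
$E{\left(p \right)} = -2 + \frac{p}{2}$
$6 \cdot 0 + E{\left(W{\left(1 \right)} \right)} = 6 \cdot 0 + \left(-2 + \frac{1}{2} \cdot 0\right) = 0 + \left(-2 + 0\right) = 0 - 2 = -2$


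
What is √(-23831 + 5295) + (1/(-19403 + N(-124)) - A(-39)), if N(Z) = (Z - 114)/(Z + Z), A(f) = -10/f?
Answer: -8021122/31276089 + 2*I*√4634 ≈ -0.25646 + 136.15*I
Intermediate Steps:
N(Z) = (-114 + Z)/(2*Z) (N(Z) = (-114 + Z)/((2*Z)) = (-114 + Z)*(1/(2*Z)) = (-114 + Z)/(2*Z))
√(-23831 + 5295) + (1/(-19403 + N(-124)) - A(-39)) = √(-23831 + 5295) + (1/(-19403 + (½)*(-114 - 124)/(-124)) - (-10)/(-39)) = √(-18536) + (1/(-19403 + (½)*(-1/124)*(-238)) - (-10)*(-1)/39) = 2*I*√4634 + (1/(-19403 + 119/124) - 1*10/39) = 2*I*√4634 + (1/(-2405853/124) - 10/39) = 2*I*√4634 + (-124/2405853 - 10/39) = 2*I*√4634 - 8021122/31276089 = -8021122/31276089 + 2*I*√4634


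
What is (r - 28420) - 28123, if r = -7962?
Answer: -64505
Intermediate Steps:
(r - 28420) - 28123 = (-7962 - 28420) - 28123 = -36382 - 28123 = -64505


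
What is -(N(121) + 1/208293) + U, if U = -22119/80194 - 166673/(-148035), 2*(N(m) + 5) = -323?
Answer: 227621354154427/1360150859915 ≈ 167.35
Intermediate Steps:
N(m) = -333/2 (N(m) = -5 + (1/2)*(-323) = -5 - 323/2 = -333/2)
U = 99918697/117539790 (U = -22119*1/80194 - 166673*(-1/148035) = -219/794 + 166673/148035 = 99918697/117539790 ≈ 0.85008)
-(N(121) + 1/208293) + U = -(-333/2 + 1/208293) + 99918697/117539790 = -1*(-69361567/416586) + 99918697/117539790 = 69361567/416586 + 99918697/117539790 = 227621354154427/1360150859915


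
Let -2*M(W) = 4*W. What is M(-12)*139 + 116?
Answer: 3452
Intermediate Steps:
M(W) = -2*W
M(-12)*139 + 116 = -2*(-12)*139 + 116 = 24*139 + 116 = 3336 + 116 = 3452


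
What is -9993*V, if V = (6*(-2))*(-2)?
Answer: -239832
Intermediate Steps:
V = 24 (V = -12*(-2) = 24)
-9993*V = -9993*24 = -239832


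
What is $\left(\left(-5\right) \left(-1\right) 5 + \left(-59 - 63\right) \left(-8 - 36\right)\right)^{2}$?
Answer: $29084449$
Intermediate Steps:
$\left(\left(-5\right) \left(-1\right) 5 + \left(-59 - 63\right) \left(-8 - 36\right)\right)^{2} = \left(5 \cdot 5 - -5368\right)^{2} = \left(25 + 5368\right)^{2} = 5393^{2} = 29084449$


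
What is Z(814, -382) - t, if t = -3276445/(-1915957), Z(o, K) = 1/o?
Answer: -2665110273/1559588998 ≈ -1.7089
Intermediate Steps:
t = 3276445/1915957 (t = -3276445*(-1/1915957) = 3276445/1915957 ≈ 1.7101)
Z(814, -382) - t = 1/814 - 1*3276445/1915957 = 1/814 - 3276445/1915957 = -2665110273/1559588998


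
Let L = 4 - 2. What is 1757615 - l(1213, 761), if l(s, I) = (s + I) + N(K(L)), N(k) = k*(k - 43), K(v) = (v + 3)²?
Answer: 1756091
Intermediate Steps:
L = 2
K(v) = (3 + v)²
N(k) = k*(-43 + k)
l(s, I) = -450 + I + s (l(s, I) = (s + I) + (3 + 2)²*(-43 + (3 + 2)²) = (I + s) + 5²*(-43 + 5²) = (I + s) + 25*(-43 + 25) = (I + s) + 25*(-18) = (I + s) - 450 = -450 + I + s)
1757615 - l(1213, 761) = 1757615 - (-450 + 761 + 1213) = 1757615 - 1*1524 = 1757615 - 1524 = 1756091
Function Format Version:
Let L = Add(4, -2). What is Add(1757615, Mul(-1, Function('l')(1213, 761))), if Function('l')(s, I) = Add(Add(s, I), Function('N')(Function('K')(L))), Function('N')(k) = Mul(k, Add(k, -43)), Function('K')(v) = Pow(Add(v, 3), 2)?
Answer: 1756091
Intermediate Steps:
L = 2
Function('K')(v) = Pow(Add(3, v), 2)
Function('N')(k) = Mul(k, Add(-43, k))
Function('l')(s, I) = Add(-450, I, s) (Function('l')(s, I) = Add(Add(s, I), Mul(Pow(Add(3, 2), 2), Add(-43, Pow(Add(3, 2), 2)))) = Add(Add(I, s), Mul(Pow(5, 2), Add(-43, Pow(5, 2)))) = Add(Add(I, s), Mul(25, Add(-43, 25))) = Add(Add(I, s), Mul(25, -18)) = Add(Add(I, s), -450) = Add(-450, I, s))
Add(1757615, Mul(-1, Function('l')(1213, 761))) = Add(1757615, Mul(-1, Add(-450, 761, 1213))) = Add(1757615, Mul(-1, 1524)) = Add(1757615, -1524) = 1756091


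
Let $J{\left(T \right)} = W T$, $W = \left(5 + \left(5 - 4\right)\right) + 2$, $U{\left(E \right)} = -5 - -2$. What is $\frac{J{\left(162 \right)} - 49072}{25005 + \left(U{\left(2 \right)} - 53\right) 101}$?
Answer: $- \frac{47776}{19349} \approx -2.4692$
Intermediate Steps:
$U{\left(E \right)} = -3$ ($U{\left(E \right)} = -5 + 2 = -3$)
$W = 8$ ($W = \left(5 + 1\right) + 2 = 6 + 2 = 8$)
$J{\left(T \right)} = 8 T$
$\frac{J{\left(162 \right)} - 49072}{25005 + \left(U{\left(2 \right)} - 53\right) 101} = \frac{8 \cdot 162 - 49072}{25005 + \left(-3 - 53\right) 101} = \frac{1296 - 49072}{25005 - 5656} = - \frac{47776}{25005 - 5656} = - \frac{47776}{19349}$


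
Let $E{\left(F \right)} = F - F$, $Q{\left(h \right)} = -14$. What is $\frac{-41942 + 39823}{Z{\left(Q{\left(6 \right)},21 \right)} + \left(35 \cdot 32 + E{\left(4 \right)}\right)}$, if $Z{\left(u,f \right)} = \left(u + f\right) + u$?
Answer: $- \frac{2119}{1113} \approx -1.9039$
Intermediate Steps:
$E{\left(F \right)} = 0$
$Z{\left(u,f \right)} = f + 2 u$ ($Z{\left(u,f \right)} = \left(f + u\right) + u = f + 2 u$)
$\frac{-41942 + 39823}{Z{\left(Q{\left(6 \right)},21 \right)} + \left(35 \cdot 32 + E{\left(4 \right)}\right)} = \frac{-41942 + 39823}{\left(21 + 2 \left(-14\right)\right) + \left(35 \cdot 32 + 0\right)} = - \frac{2119}{\left(21 - 28\right) + \left(1120 + 0\right)} = - \frac{2119}{-7 + 1120} = - \frac{2119}{1113}$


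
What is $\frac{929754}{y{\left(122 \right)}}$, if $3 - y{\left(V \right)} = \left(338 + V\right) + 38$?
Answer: $- \frac{103306}{55} \approx -1878.3$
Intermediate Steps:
$y{\left(V \right)} = -373 - V$ ($y{\left(V \right)} = 3 - \left(\left(338 + V\right) + 38\right) = 3 - \left(376 + V\right) = -373 - V$)
$\frac{929754}{y{\left(122 \right)}} = \frac{929754}{-373 - 122} = \frac{929754}{-495} = 929754 \left(- \frac{1}{495}\right) = - \frac{103306}{55}$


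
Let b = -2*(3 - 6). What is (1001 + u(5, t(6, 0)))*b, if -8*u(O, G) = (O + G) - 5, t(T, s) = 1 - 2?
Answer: 24027/4 ≈ 6006.8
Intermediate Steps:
t(T, s) = -1
u(O, G) = 5/8 - G/8 - O/8 (u(O, G) = -((O + G) - 5)/8 = -((G + O) - 5)/8 = -(-5 + G + O)/8 = 5/8 - G/8 - O/8)
b = 6 (b = -2*(-3) = 6)
(1001 + u(5, t(6, 0)))*b = (1001 + (5/8 - 1/8*(-1) - 1/8*5))*6 = (1001 + (5/8 + 1/8 - 5/8))*6 = (1001 + 1/8)*6 = (8009/8)*6 = 24027/4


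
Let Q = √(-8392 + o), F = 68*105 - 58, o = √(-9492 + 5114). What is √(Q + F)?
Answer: √(7082 + √(-8392 + I*√4378)) ≈ 84.159 + 0.5443*I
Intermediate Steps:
o = I*√4378 (o = √(-4378) = I*√4378 ≈ 66.167*I)
F = 7082 (F = 7140 - 58 = 7082)
Q = √(-8392 + I*√4378) ≈ 0.3611 + 91.609*I
√(Q + F) = √(√(-8392 + I*√4378) + 7082) = √(7082 + √(-8392 + I*√4378))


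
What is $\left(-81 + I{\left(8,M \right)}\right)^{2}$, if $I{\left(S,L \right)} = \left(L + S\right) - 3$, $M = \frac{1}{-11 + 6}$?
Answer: $\frac{145161}{25} \approx 5806.4$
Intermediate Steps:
$M = - \frac{1}{5}$ ($M = \frac{1}{-5} = - \frac{1}{5} \approx -0.2$)
$I{\left(S,L \right)} = -3 + L + S$
$\left(-81 + I{\left(8,M \right)}\right)^{2} = \left(-81 - - \frac{24}{5}\right)^{2} = \left(-81 + \frac{24}{5}\right)^{2} = \left(- \frac{381}{5}\right)^{2} = \frac{145161}{25}$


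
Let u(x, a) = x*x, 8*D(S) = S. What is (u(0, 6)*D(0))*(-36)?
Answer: 0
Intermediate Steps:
D(S) = S/8
u(x, a) = x²
(u(0, 6)*D(0))*(-36) = (0²*((⅛)*0))*(-36) = (0*0)*(-36) = 0*(-36) = 0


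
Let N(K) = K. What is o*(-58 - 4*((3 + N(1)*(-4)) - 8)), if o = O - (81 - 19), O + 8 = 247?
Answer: -3894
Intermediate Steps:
O = 239 (O = -8 + 247 = 239)
o = 177 (o = 239 - (81 - 19) = 239 - 1*62 = 239 - 62 = 177)
o*(-58 - 4*((3 + N(1)*(-4)) - 8)) = 177*(-58 - 4*((3 + 1*(-4)) - 8)) = 177*(-58 - 4*((3 - 4) - 8)) = 177*(-58 - 4*(-1 - 8)) = 177*(-58 - 4*(-9)) = 177*(-58 + 36) = 177*(-22) = -3894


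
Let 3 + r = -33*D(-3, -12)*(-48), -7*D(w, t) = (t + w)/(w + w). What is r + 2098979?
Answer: 14688872/7 ≈ 2.0984e+6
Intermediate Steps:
D(w, t) = -(t + w)/(14*w) (D(w, t) = -(t + w)/(7*(w + w)) = -(t + w)/(7*(2*w)) = -(t + w)*1/(2*w)/7 = -(t + w)/(14*w))
r = -3981/7 (r = -3 - 33*(-1*(-12) - 1*(-3))/(14*(-3))*(-48) = -3 - 33*(-1)*(12 + 3)/(14*3)*(-48) = -3 - 33*(-1)*15/(14*3)*(-48) = -3 - 33*(-5/14)*(-48) = -3 + (165/14)*(-48) = -3 - 3960/7 = -3981/7 ≈ -568.71)
r + 2098979 = -3981/7 + 2098979 = 14688872/7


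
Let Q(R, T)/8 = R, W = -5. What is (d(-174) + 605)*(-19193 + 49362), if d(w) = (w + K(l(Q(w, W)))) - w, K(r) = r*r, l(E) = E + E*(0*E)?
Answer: 58475637461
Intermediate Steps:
Q(R, T) = 8*R
l(E) = E (l(E) = E + E*0 = E + 0 = E)
K(r) = r²
d(w) = 64*w² (d(w) = (w + (8*w)²) - w = (w + 64*w²) - w = 64*w²)
(d(-174) + 605)*(-19193 + 49362) = (64*(-174)² + 605)*(-19193 + 49362) = (64*30276 + 605)*30169 = (1937664 + 605)*30169 = 1938269*30169 = 58475637461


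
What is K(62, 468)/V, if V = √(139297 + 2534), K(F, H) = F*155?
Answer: 9610*√1751/15759 ≈ 25.517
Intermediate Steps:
K(F, H) = 155*F
V = 9*√1751 (V = √141831 = 9*√1751 ≈ 376.60)
K(62, 468)/V = (155*62)/((9*√1751)) = 9610*(√1751/15759) = 9610*√1751/15759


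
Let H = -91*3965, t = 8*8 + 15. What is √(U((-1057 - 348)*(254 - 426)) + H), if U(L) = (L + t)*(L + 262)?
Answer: √58481621543 ≈ 2.4183e+5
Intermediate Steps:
t = 79 (t = 64 + 15 = 79)
H = -360815
U(L) = (79 + L)*(262 + L) (U(L) = (L + 79)*(L + 262) = (79 + L)*(262 + L))
√(U((-1057 - 348)*(254 - 426)) + H) = √((20698 + ((-1057 - 348)*(254 - 426))² + 341*((-1057 - 348)*(254 - 426))) - 360815) = √((20698 + (-1405*(-172))² + 341*(-1405*(-172))) - 360815) = √((20698 + 241660² + 341*241660) - 360815) = √((20698 + 58399555600 + 82406060) - 360815) = √(58481982358 - 360815) = √58481621543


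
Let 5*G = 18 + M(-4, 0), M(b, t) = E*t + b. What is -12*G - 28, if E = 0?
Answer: -308/5 ≈ -61.600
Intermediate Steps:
M(b, t) = b (M(b, t) = 0*t + b = 0 + b = b)
G = 14/5 (G = (18 - 4)/5 = (1/5)*14 = 14/5 ≈ 2.8000)
-12*G - 28 = -12*14/5 - 28 = -168/5 - 28 = -308/5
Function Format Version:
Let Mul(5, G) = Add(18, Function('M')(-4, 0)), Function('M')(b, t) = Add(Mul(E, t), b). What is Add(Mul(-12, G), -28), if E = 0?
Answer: Rational(-308, 5) ≈ -61.600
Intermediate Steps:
Function('M')(b, t) = b (Function('M')(b, t) = Add(Mul(0, t), b) = Add(0, b) = b)
G = Rational(14, 5) (G = Mul(Rational(1, 5), Add(18, -4)) = Mul(Rational(1, 5), 14) = Rational(14, 5) ≈ 2.8000)
Add(Mul(-12, G), -28) = Add(Mul(-12, Rational(14, 5)), -28) = Add(Rational(-168, 5), -28) = Rational(-308, 5)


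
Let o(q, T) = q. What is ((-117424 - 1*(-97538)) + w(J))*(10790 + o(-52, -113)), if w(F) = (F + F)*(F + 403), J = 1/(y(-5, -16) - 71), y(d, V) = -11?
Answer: -359131212713/1681 ≈ -2.1364e+8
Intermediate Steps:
J = -1/82 (J = 1/(-11 - 71) = 1/(-82) = -1/82 ≈ -0.012195)
w(F) = 2*F*(403 + F) (w(F) = (2*F)*(403 + F) = 2*F*(403 + F))
((-117424 - 1*(-97538)) + w(J))*(10790 + o(-52, -113)) = ((-117424 - 1*(-97538)) + 2*(-1/82)*(403 - 1/82))*(10790 - 52) = ((-117424 + 97538) + 2*(-1/82)*(33045/82))*10738 = (-19886 - 33045/3362)*10738 = -66889777/3362*10738 = -359131212713/1681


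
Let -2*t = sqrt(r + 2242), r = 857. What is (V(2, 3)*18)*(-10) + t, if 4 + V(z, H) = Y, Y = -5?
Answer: 1620 - sqrt(3099)/2 ≈ 1592.2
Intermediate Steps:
V(z, H) = -9 (V(z, H) = -4 - 5 = -9)
t = -sqrt(3099)/2 (t = -sqrt(857 + 2242)/2 = -sqrt(3099)/2 ≈ -27.834)
(V(2, 3)*18)*(-10) + t = -9*18*(-10) - sqrt(3099)/2 = -162*(-10) - sqrt(3099)/2 = 1620 - sqrt(3099)/2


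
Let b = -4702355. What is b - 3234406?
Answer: -7936761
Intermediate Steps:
b - 3234406 = -4702355 - 3234406 = -7936761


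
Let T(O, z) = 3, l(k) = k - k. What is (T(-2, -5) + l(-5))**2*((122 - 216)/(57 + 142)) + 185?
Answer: 35969/199 ≈ 180.75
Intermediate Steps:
l(k) = 0
(T(-2, -5) + l(-5))**2*((122 - 216)/(57 + 142)) + 185 = (3 + 0)**2*((122 - 216)/(57 + 142)) + 185 = 3**2*(-94/199) + 185 = 9*(-94*1/199) + 185 = 9*(-94/199) + 185 = -846/199 + 185 = 35969/199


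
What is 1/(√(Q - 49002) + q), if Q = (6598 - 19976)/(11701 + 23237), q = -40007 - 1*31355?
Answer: -1246622778/88962350706263 - 3*I*√1661539919007/88962350706263 ≈ -1.4013e-5 - 4.3468e-8*I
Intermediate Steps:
q = -71362 (q = -40007 - 31355 = -71362)
Q = -6689/17469 (Q = -13378/34938 = -13378*1/34938 = -6689/17469 ≈ -0.38291)
1/(√(Q - 49002) + q) = 1/(√(-6689/17469 - 49002) - 71362) = 1/(√(-856022627/17469) - 71362) = 1/(I*√1661539919007/5823 - 71362) = 1/(-71362 + I*√1661539919007/5823)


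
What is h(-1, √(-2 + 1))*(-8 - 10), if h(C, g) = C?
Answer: 18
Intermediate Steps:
h(-1, √(-2 + 1))*(-8 - 10) = -(-8 - 10) = -1*(-18) = 18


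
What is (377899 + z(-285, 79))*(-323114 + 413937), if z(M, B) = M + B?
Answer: 34303211339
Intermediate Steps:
z(M, B) = B + M
(377899 + z(-285, 79))*(-323114 + 413937) = (377899 + (79 - 285))*(-323114 + 413937) = (377899 - 206)*90823 = 377693*90823 = 34303211339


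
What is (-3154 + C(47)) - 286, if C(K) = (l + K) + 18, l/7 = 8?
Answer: -3319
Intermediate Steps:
l = 56 (l = 7*8 = 56)
C(K) = 74 + K (C(K) = (56 + K) + 18 = 74 + K)
(-3154 + C(47)) - 286 = (-3154 + (74 + 47)) - 286 = (-3154 + 121) - 286 = -3033 - 286 = -3319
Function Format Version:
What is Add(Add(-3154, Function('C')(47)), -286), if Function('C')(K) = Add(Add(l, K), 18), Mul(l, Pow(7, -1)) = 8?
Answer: -3319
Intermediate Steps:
l = 56 (l = Mul(7, 8) = 56)
Function('C')(K) = Add(74, K) (Function('C')(K) = Add(Add(56, K), 18) = Add(74, K))
Add(Add(-3154, Function('C')(47)), -286) = Add(Add(-3154, Add(74, 47)), -286) = Add(Add(-3154, 121), -286) = Add(-3033, -286) = -3319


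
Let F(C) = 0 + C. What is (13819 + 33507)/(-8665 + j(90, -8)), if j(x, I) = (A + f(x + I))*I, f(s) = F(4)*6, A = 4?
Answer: -47326/8889 ≈ -5.3241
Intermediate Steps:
F(C) = C
f(s) = 24 (f(s) = 4*6 = 24)
j(x, I) = 28*I (j(x, I) = (4 + 24)*I = 28*I)
(13819 + 33507)/(-8665 + j(90, -8)) = (13819 + 33507)/(-8665 + 28*(-8)) = 47326/(-8665 - 224) = 47326/(-8889) = 47326*(-1/8889) = -47326/8889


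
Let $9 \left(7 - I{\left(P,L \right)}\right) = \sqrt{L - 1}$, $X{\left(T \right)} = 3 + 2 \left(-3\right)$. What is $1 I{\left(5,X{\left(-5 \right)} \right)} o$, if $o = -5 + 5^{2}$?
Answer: $140 - \frac{40 i}{9} \approx 140.0 - 4.4444 i$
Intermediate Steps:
$X{\left(T \right)} = -3$ ($X{\left(T \right)} = 3 - 6 = -3$)
$I{\left(P,L \right)} = 7 - \frac{\sqrt{-1 + L}}{9}$ ($I{\left(P,L \right)} = 7 - \frac{\sqrt{L - 1}}{9} = 7 - \frac{\sqrt{-1 + L}}{9}$)
$o = 20$ ($o = -5 + 25 = 20$)
$1 I{\left(5,X{\left(-5 \right)} \right)} o = 1 \left(7 - \frac{\sqrt{-1 - 3}}{9}\right) 20 = 1 \left(7 - \frac{\sqrt{-4}}{9}\right) 20 = 1 \left(7 - \frac{2 i}{9}\right) 20 = \left(7 - \frac{2 i}{9}\right) 20 = 140 - \frac{40 i}{9}$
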